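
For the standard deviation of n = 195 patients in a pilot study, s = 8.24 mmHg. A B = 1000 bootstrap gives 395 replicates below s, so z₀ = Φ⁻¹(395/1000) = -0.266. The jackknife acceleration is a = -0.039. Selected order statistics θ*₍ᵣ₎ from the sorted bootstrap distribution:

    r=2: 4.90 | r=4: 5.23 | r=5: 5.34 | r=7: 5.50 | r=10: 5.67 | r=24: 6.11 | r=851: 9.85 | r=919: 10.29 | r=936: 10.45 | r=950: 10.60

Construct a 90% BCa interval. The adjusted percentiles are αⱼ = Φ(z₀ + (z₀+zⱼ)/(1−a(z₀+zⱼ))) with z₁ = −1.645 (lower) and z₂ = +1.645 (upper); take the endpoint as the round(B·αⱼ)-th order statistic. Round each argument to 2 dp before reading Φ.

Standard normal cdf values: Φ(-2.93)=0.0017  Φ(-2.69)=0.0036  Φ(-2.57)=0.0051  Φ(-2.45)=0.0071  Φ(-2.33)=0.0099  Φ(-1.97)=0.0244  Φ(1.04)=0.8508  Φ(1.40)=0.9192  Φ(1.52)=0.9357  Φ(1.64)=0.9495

Lower: z₀ + z₁ = -0.266 + (-1.645) = -1.911; 1 − a(z₀+z₁) = 1 − (-0.039)(-1.911) = 0.9255; argument = -0.266 + (-1.911)/0.9255 = -2.3309 → -2.33.
α₁ = Φ(-2.33) = 0.0099; rank = round(1000 × 0.0099) = 10; θ*₍10₎ = 5.67.
Upper: z₀ + z₂ = 1.379; 1 − a(z₀+z₂) = 1.0538; argument = 1.0426 → 1.04; α₂ = 0.8508; rank = 851; θ*₍851₎ = 9.85.

(5.67, 9.85)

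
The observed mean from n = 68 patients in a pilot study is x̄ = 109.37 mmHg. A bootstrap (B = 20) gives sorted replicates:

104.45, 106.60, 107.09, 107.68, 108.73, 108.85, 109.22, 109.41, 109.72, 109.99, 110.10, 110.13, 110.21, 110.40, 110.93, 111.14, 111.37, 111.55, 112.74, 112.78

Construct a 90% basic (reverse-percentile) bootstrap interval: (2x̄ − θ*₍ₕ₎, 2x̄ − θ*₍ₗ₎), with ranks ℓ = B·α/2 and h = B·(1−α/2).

Percentile endpoints at ranks 1 and 19: θ*₍1₎ = 104.45, θ*₍19₎ = 112.74.
Basic interval reflects these around x̄:
  lower = 2 × 109.37 − 112.74 = 106.00
  upper = 2 × 109.37 − 104.45 = 114.29

(106.00, 114.29)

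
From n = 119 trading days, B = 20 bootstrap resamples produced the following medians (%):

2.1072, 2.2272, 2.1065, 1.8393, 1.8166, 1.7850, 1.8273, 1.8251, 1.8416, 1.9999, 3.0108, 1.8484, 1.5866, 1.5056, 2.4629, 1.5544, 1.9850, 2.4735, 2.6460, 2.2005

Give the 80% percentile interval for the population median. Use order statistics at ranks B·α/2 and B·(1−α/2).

Sorted replicates: 1.5056, 1.5544, 1.5866, 1.7850, 1.8166, 1.8251, 1.8273, 1.8393, 1.8416, 1.8484, 1.9850, 1.9999, 2.1065, 2.1072, 2.2005, 2.2272, 2.4629, 2.4735, 2.6460, 3.0108
α = 0.20; lower rank = 20 × 0.100 = 2; upper rank = 20 × 0.900 = 18.
The 2nd smallest replicate is 1.5544; the 18th is 2.4735.

(1.5544, 2.4735)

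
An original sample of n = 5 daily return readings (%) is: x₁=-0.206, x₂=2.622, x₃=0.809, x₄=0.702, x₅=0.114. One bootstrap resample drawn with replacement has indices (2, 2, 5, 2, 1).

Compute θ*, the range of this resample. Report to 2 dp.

Resample values: 2.622, 2.622, 0.114, 2.622, -0.206.
Range = 2.622 − -0.206 = 2.83

θ* = 2.83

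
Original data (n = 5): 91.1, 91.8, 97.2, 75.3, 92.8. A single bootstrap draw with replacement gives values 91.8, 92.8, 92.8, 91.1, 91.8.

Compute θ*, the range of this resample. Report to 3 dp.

Range = 92.8 − 91.1 = 1.700

θ* = 1.700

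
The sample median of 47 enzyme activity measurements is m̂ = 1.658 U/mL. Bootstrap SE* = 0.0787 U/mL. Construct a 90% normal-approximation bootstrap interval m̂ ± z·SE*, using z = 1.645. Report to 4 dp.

Margin = 1.645 × 0.0787 = 0.12946
Interval: 1.658 ± 0.12946

(1.5285, 1.7875)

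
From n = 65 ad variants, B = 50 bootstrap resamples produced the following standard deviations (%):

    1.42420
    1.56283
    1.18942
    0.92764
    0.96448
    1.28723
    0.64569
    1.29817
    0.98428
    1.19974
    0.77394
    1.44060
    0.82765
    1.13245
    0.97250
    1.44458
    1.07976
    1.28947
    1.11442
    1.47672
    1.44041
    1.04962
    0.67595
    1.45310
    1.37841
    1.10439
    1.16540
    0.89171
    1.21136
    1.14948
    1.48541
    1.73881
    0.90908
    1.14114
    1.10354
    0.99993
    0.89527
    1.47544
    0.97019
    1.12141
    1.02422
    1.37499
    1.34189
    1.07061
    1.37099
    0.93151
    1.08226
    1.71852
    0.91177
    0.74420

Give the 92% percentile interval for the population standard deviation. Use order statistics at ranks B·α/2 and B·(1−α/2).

(0.67595, 1.56283)

Sorted replicates: 0.64569, 0.67595, 0.74420, 0.77394, 0.82765, 0.89171, 0.89527, 0.90908, 0.91177, 0.92764, 0.93151, 0.96448, 0.97019, 0.97250, 0.98428, 0.99993, 1.02422, 1.04962, 1.07061, 1.07976, 1.08226, 1.10354, 1.10439, 1.11442, 1.12141, 1.13245, 1.14114, 1.14948, 1.16540, 1.18942, 1.19974, 1.21136, 1.28723, 1.28947, 1.29817, 1.34189, 1.37099, 1.37499, 1.37841, 1.42420, 1.44041, 1.44060, 1.44458, 1.45310, 1.47544, 1.47672, 1.48541, 1.56283, 1.71852, 1.73881
α = 0.08; lower rank = 50 × 0.040 = 2; upper rank = 50 × 0.960 = 48.
The 2nd smallest replicate is 0.67595; the 48th is 1.56283.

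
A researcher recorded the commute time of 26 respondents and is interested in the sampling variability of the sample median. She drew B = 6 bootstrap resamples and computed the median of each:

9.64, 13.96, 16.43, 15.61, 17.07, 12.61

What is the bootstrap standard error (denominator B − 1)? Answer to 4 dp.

SE* = 2.7776

Bootstrap SE is the standard deviation of the 6 replicate medians.
Mean of replicates: (9.64 + 13.96 + 16.43 + 15.61 + 17.07 + 12.61) / 6 = 85.32000 / 6 = 14.22000
Sum of squared deviations: (−4.58000)² + (−0.26000)² + (+2.21000)² + (+1.39000)² + (+2.85000)² + (−1.61000)² = 38.57480
Variance = 38.57480 / 5 = 7.71496
SE* = √7.71496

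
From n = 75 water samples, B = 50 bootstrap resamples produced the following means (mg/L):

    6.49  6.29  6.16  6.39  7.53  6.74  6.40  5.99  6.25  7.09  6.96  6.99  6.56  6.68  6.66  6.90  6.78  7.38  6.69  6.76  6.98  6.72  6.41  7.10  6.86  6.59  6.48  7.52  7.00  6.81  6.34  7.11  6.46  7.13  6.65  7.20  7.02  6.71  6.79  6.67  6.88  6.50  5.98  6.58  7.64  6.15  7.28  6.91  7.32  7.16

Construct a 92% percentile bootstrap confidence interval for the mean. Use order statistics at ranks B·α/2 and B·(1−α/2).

Sorted replicates: 5.98, 5.99, 6.15, 6.16, 6.25, 6.29, 6.34, 6.39, 6.40, 6.41, 6.46, 6.48, 6.49, 6.50, 6.56, 6.58, 6.59, 6.65, 6.66, 6.67, 6.68, 6.69, 6.71, 6.72, 6.74, 6.76, 6.78, 6.79, 6.81, 6.86, 6.88, 6.90, 6.91, 6.96, 6.98, 6.99, 7.00, 7.02, 7.09, 7.10, 7.11, 7.13, 7.16, 7.20, 7.28, 7.32, 7.38, 7.52, 7.53, 7.64
α = 0.08; lower rank = 50 × 0.040 = 2; upper rank = 50 × 0.960 = 48.
The 2nd smallest replicate is 5.99; the 48th is 7.52.

(5.99, 7.52)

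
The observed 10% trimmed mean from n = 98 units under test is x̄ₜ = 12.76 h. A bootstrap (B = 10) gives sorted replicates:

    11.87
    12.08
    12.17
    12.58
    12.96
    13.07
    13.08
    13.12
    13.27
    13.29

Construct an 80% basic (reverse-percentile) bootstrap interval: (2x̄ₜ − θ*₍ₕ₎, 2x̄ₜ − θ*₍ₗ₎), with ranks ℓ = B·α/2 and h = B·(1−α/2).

Percentile endpoints at ranks 1 and 9: θ*₍1₎ = 11.87, θ*₍9₎ = 13.27.
Basic interval reflects these around x̄ₜ:
  lower = 2 × 12.76 − 13.27 = 12.25
  upper = 2 × 12.76 − 11.87 = 13.65

(12.25, 13.65)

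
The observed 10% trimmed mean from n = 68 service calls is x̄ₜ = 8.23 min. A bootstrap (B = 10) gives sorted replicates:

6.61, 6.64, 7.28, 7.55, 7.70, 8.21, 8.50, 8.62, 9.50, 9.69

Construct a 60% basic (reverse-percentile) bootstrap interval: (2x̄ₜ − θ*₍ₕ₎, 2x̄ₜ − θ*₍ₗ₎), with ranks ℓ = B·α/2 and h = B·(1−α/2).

Percentile endpoints at ranks 2 and 8: θ*₍2₎ = 6.64, θ*₍8₎ = 8.62.
Basic interval reflects these around x̄ₜ:
  lower = 2 × 8.23 − 8.62 = 7.84
  upper = 2 × 8.23 − 6.64 = 9.82

(7.84, 9.82)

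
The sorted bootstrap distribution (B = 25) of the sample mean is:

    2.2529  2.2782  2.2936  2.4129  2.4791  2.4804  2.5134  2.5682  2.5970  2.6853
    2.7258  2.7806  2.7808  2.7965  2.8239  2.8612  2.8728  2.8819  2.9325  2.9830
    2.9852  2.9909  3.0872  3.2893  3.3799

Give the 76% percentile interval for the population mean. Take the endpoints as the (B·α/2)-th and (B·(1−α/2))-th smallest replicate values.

(2.2936, 2.9909)

α = 0.24; lower rank = 25 × 0.120 = 3; upper rank = 25 × 0.880 = 22.
The 3rd smallest replicate is 2.2936; the 22nd is 2.9909.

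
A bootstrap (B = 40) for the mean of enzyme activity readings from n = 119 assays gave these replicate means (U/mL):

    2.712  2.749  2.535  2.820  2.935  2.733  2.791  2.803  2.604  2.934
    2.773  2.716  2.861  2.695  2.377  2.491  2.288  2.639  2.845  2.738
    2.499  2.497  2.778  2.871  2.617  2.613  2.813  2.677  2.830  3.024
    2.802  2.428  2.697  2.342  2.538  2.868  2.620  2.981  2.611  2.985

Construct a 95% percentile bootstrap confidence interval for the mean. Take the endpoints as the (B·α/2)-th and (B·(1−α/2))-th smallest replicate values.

Sorted replicates: 2.288, 2.342, 2.377, 2.428, 2.491, 2.497, 2.499, 2.535, 2.538, 2.604, 2.611, 2.613, 2.617, 2.620, 2.639, 2.677, 2.695, 2.697, 2.712, 2.716, 2.733, 2.738, 2.749, 2.773, 2.778, 2.791, 2.802, 2.803, 2.813, 2.820, 2.830, 2.845, 2.861, 2.868, 2.871, 2.934, 2.935, 2.981, 2.985, 3.024
α = 0.05; lower rank = 40 × 0.025 = 1; upper rank = 40 × 0.975 = 39.
The 1st smallest replicate is 2.288; the 39th is 2.985.

(2.288, 2.985)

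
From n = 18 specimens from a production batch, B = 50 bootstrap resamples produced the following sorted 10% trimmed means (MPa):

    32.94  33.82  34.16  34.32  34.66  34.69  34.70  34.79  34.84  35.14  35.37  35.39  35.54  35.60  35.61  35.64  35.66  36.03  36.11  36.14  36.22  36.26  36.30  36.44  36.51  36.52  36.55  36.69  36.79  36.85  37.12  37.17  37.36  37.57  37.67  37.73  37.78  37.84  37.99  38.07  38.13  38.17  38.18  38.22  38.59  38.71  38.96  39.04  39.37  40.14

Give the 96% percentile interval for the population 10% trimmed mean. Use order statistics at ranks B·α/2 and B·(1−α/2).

(32.94, 39.37)

α = 0.04; lower rank = 50 × 0.020 = 1; upper rank = 50 × 0.980 = 49.
The 1st smallest replicate is 32.94; the 49th is 39.37.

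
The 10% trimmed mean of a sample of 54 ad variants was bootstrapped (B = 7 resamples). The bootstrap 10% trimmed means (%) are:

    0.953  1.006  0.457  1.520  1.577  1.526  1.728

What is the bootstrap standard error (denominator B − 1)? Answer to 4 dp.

Bootstrap SE is the standard deviation of the 7 replicate 10% trimmed means.
Mean of replicates: (0.953 + 1.006 + 0.457 + 1.520 + 1.577 + 1.526 + 1.728) / 7 = 8.76700 / 7 = 1.25243
Sum of squared deviations: (−0.29943)² + (−0.24643)² + (−0.79543)² + (+0.26757)² + (+0.32457)² + (+0.27357)² + (+0.47557)² = 1.26104
Variance = 1.26104 / 6 = 0.21017
SE* = √0.21017

SE* = 0.4584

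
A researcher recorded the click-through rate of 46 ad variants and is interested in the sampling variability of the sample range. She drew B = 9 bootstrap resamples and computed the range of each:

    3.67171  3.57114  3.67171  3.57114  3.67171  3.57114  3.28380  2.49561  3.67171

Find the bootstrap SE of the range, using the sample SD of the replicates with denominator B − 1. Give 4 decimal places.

SE* = 0.3836

Bootstrap SE is the standard deviation of the 9 replicate ranges.
Mean of replicates: (3.67171 + 3.57114 + 3.67171 + 3.57114 + 3.67171 + 3.57114 + 3.28380 + 2.49561 + 3.67171) / 9 = 31.179670 / 9 = 3.464408
Sum of squared deviations: (+0.207302)² + (+0.106732)² + (+0.207302)² + (+0.106732)² + (+0.207302)² + (+0.106732)² + (−0.180608)² + (−0.968798)² + (+0.207302)² = 1.177260
Variance = 1.177260 / 8 = 0.147158
SE* = √0.147158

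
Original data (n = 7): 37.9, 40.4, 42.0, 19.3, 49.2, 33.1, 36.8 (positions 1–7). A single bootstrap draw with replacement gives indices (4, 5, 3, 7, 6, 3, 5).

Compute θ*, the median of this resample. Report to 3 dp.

θ* = 42.000

Resample values: 19.3, 49.2, 42.0, 36.8, 33.1, 42.0, 49.2.
Sorted: 19.3, 33.1, 36.8, 42.0, 42.0, 49.2, 49.2
Median = middle value = 42.000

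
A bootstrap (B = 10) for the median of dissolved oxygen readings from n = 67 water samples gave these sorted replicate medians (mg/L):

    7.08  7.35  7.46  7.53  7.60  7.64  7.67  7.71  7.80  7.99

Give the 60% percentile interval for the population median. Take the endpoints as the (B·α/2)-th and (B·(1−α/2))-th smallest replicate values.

α = 0.40; lower rank = 10 × 0.200 = 2; upper rank = 10 × 0.800 = 8.
The 2nd smallest replicate is 7.35; the 8th is 7.71.

(7.35, 7.71)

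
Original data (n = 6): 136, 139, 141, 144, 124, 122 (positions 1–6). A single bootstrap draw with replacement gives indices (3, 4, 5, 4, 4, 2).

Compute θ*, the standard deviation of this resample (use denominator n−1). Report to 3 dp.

θ* = 7.789

Resample values: 141, 144, 124, 144, 144, 139.
Mean = 139.3333; sum of squared deviations = 303.3333
s² = 303.3333 / 5 = 60.6667
s = √60.6667 = 7.789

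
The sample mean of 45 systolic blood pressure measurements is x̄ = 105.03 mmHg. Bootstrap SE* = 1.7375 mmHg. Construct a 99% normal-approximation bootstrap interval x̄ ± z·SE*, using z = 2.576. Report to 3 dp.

Margin = 2.576 × 1.7375 = 4.4758
Interval: 105.03 ± 4.4758

(100.554, 109.506)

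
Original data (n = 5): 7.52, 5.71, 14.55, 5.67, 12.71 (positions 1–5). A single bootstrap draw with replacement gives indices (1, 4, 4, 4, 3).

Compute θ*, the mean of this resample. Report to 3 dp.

Resample values: 7.52, 5.67, 5.67, 5.67, 14.55.
Mean = (7.52 + 5.67 + 5.67 + 5.67 + 14.55) / 5 = 39.080 / 5 = 7.816

θ* = 7.816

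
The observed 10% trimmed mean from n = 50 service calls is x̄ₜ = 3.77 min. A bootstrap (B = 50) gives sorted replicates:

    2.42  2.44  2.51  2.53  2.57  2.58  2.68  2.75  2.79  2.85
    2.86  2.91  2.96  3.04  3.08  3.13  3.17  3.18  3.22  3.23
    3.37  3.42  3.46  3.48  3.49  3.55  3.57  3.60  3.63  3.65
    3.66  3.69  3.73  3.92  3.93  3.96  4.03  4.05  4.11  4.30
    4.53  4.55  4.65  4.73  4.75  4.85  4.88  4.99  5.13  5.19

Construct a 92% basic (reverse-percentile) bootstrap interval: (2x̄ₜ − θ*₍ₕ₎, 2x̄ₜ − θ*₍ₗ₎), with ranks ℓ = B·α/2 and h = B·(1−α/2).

(2.55, 5.10)

Percentile endpoints at ranks 2 and 48: θ*₍2₎ = 2.44, θ*₍48₎ = 4.99.
Basic interval reflects these around x̄ₜ:
  lower = 2 × 3.77 − 4.99 = 2.55
  upper = 2 × 3.77 − 2.44 = 5.10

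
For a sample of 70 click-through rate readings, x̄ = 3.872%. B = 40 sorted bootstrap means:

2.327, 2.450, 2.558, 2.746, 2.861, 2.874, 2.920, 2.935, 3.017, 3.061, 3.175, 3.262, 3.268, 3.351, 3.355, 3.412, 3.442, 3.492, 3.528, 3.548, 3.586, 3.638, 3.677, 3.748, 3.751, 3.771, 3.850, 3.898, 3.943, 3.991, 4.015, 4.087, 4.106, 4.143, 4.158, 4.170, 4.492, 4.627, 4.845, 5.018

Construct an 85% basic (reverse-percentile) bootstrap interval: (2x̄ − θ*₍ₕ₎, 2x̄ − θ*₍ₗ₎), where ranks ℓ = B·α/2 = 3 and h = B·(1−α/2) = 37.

(3.252, 5.186)

Percentile endpoints at ranks 3 and 37: θ*₍3₎ = 2.558, θ*₍37₎ = 4.492.
Basic interval reflects these around x̄:
  lower = 2 × 3.872 − 4.492 = 3.252
  upper = 2 × 3.872 − 2.558 = 5.186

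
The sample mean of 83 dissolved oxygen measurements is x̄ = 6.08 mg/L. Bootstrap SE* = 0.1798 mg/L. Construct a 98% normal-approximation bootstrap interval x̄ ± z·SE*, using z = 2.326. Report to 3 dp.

(5.662, 6.498)

Margin = 2.326 × 0.1798 = 0.4182
Interval: 6.08 ± 0.4182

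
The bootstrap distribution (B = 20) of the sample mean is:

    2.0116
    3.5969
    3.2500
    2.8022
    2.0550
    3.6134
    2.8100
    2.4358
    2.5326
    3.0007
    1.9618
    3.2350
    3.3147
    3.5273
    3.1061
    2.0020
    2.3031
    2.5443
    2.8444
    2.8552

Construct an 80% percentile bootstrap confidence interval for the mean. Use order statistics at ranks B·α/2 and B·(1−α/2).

Sorted replicates: 1.9618, 2.0020, 2.0116, 2.0550, 2.3031, 2.4358, 2.5326, 2.5443, 2.8022, 2.8100, 2.8444, 2.8552, 3.0007, 3.1061, 3.2350, 3.2500, 3.3147, 3.5273, 3.5969, 3.6134
α = 0.20; lower rank = 20 × 0.100 = 2; upper rank = 20 × 0.900 = 18.
The 2nd smallest replicate is 2.0020; the 18th is 3.5273.

(2.0020, 3.5273)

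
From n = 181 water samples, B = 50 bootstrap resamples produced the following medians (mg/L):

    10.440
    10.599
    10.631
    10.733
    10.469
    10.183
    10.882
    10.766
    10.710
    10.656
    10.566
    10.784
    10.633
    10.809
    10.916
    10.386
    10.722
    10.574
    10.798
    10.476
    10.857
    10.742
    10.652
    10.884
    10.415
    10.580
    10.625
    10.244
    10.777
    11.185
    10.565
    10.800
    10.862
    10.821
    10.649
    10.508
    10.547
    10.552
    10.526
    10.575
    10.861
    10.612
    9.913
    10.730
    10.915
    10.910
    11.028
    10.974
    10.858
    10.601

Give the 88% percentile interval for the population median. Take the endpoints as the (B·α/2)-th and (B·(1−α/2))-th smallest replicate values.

(10.244, 10.916)

Sorted replicates: 9.913, 10.183, 10.244, 10.386, 10.415, 10.440, 10.469, 10.476, 10.508, 10.526, 10.547, 10.552, 10.565, 10.566, 10.574, 10.575, 10.580, 10.599, 10.601, 10.612, 10.625, 10.631, 10.633, 10.649, 10.652, 10.656, 10.710, 10.722, 10.730, 10.733, 10.742, 10.766, 10.777, 10.784, 10.798, 10.800, 10.809, 10.821, 10.857, 10.858, 10.861, 10.862, 10.882, 10.884, 10.910, 10.915, 10.916, 10.974, 11.028, 11.185
α = 0.12; lower rank = 50 × 0.060 = 3; upper rank = 50 × 0.940 = 47.
The 3rd smallest replicate is 10.244; the 47th is 10.916.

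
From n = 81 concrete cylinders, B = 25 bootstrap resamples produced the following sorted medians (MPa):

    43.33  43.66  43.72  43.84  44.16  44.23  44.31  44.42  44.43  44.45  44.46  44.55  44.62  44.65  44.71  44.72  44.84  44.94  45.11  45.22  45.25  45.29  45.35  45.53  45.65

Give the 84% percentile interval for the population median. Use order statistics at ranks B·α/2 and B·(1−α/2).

α = 0.16; lower rank = 25 × 0.080 = 2; upper rank = 25 × 0.920 = 23.
The 2nd smallest replicate is 43.66; the 23rd is 45.35.

(43.66, 45.35)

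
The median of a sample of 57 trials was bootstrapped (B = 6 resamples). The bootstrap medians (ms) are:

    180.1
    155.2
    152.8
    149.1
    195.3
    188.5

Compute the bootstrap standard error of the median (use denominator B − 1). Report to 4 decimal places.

Bootstrap SE is the standard deviation of the 6 replicate medians.
Mean of replicates: (180.1 + 155.2 + 152.8 + 149.1 + 195.3 + 188.5) / 6 = 1021.00000 / 6 = 170.16667
Sum of squared deviations: (+9.93333)² + (−14.96667)² + (−17.36667)² + (−21.06667)² + (+25.13333)² + (+18.33333)² = 2035.87333
Variance = 2035.87333 / 5 = 407.17467
SE* = √407.17467

SE* = 20.1786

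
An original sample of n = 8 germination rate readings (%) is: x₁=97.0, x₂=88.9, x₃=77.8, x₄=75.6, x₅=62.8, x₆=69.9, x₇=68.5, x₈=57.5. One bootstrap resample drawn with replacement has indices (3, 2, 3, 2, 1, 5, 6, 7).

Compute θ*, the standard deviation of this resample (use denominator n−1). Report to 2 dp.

θ* = 11.82

Resample values: 77.8, 88.9, 77.8, 88.9, 97.0, 62.8, 69.9, 68.5.
Mean = 78.9500; sum of squared deviations = 978.3800
s² = 978.3800 / 7 = 139.7686
s = √139.7686 = 11.82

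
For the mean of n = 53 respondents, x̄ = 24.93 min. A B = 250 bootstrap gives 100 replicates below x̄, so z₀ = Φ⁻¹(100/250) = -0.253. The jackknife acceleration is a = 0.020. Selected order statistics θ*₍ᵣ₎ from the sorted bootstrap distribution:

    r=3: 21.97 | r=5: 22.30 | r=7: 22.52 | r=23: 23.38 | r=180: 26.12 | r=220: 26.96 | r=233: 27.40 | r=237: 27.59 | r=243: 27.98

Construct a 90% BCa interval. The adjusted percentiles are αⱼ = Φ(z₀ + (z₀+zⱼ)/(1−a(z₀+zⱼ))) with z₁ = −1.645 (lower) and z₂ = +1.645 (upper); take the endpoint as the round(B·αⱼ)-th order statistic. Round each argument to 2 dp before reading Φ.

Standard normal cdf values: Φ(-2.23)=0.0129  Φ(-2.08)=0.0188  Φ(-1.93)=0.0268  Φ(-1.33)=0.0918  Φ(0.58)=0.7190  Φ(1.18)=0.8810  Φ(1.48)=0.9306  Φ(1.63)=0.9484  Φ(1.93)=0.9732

Lower: z₀ + z₁ = -0.253 + (-1.645) = -1.898; 1 − a(z₀+z₁) = 1 − (0.020)(-1.898) = 1.0380; argument = -0.253 + (-1.898)/1.0380 = -2.0816 → -2.08.
α₁ = Φ(-2.08) = 0.0188; rank = round(250 × 0.0188) = 5; θ*₍5₎ = 22.30.
Upper: z₀ + z₂ = 1.392; 1 − a(z₀+z₂) = 0.9722; argument = 1.1789 → 1.18; α₂ = 0.8810; rank = 220; θ*₍220₎ = 26.96.

(22.30, 26.96)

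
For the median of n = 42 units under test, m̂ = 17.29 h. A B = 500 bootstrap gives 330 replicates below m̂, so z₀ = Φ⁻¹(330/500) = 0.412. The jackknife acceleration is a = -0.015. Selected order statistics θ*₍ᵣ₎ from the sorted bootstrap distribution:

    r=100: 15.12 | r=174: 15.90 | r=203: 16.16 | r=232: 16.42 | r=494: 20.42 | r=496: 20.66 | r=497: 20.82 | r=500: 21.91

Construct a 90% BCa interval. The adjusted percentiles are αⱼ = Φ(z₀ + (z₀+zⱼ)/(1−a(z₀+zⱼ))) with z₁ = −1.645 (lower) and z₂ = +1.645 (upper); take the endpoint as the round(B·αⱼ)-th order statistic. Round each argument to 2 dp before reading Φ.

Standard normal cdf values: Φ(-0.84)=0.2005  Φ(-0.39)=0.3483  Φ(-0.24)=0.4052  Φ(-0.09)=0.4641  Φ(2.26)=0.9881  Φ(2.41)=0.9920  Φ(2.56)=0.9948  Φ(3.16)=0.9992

Lower: z₀ + z₁ = 0.412 + (-1.645) = -1.233; 1 − a(z₀+z₁) = 1 − (-0.015)(-1.233) = 0.9815; argument = 0.412 + (-1.233)/0.9815 = -0.8442 → -0.84.
α₁ = Φ(-0.84) = 0.2005; rank = round(500 × 0.2005) = 100; θ*₍100₎ = 15.12.
Upper: z₀ + z₂ = 2.057; 1 − a(z₀+z₂) = 1.0309; argument = 2.4074 → 2.41; α₂ = 0.9920; rank = 496; θ*₍496₎ = 20.66.

(15.12, 20.66)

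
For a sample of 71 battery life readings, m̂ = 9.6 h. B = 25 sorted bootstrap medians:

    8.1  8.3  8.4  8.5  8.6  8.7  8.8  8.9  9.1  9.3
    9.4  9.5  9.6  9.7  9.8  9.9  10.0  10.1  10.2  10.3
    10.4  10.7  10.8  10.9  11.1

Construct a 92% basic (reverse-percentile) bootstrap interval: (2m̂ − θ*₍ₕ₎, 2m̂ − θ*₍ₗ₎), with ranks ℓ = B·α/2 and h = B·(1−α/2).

(8.3, 11.1)

Percentile endpoints at ranks 1 and 24: θ*₍1₎ = 8.1, θ*₍24₎ = 10.9.
Basic interval reflects these around m̂:
  lower = 2 × 9.6 − 10.9 = 8.3
  upper = 2 × 9.6 − 8.1 = 11.1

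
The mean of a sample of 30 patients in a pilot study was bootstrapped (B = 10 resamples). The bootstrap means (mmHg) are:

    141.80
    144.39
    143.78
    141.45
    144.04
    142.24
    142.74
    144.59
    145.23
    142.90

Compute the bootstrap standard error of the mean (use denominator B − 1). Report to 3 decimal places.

Bootstrap SE is the standard deviation of the 10 replicate means.
Mean of replicates: (141.80 + 144.39 + 143.78 + 141.45 + 144.04 + 142.24 + 142.74 + 144.59 + 145.23 + 142.90) / 10 = 1433.1600 / 10 = 143.3160
Sum of squared deviations: (−1.5160)² + (+1.0740)² + (+0.4640)² + (−1.8660)² + (+0.7240)² + (−1.0760)² + (−0.5760)² + (+1.2740)² + (+1.9140)² + (−0.4160)² = 14.6222
Variance = 14.6222 / 9 = 1.6247
SE* = √1.6247

SE* = 1.275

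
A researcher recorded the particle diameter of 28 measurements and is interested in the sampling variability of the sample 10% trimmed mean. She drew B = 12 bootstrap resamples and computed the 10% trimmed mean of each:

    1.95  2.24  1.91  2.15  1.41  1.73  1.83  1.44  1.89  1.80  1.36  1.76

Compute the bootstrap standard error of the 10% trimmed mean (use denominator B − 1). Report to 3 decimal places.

Bootstrap SE is the standard deviation of the 12 replicate 10% trimmed means.
Mean of replicates: (1.95 + 2.24 + 1.91 + 2.15 + 1.41 + 1.73 + 1.83 + 1.44 + 1.89 + 1.80 + 1.36 + 1.76) / 12 = 21.4700 / 12 = 1.7892
Sum of squared deviations: (+0.1608)² + (+0.4508)² + (+0.1208)² + (+0.3608)² + (−0.3792)² + (−0.0592)² + (+0.0408)² + (−0.3492)² + (+0.1008)² + (+0.0108)² + (−0.4292)² + (−0.0292)² = 0.8401
Variance = 0.8401 / 11 = 0.0764
SE* = √0.0764

SE* = 0.276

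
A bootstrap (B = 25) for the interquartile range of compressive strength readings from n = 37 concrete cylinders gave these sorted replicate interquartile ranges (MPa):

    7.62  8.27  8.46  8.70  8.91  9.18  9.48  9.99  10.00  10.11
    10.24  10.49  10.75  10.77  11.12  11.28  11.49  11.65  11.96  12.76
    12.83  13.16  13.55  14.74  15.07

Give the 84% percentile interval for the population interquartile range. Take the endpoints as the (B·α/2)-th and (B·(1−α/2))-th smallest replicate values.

α = 0.16; lower rank = 25 × 0.080 = 2; upper rank = 25 × 0.920 = 23.
The 2nd smallest replicate is 8.27; the 23rd is 13.55.

(8.27, 13.55)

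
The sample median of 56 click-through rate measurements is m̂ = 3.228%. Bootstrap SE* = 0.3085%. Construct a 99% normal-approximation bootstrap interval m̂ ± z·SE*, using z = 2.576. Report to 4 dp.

Margin = 2.576 × 0.3085 = 0.79470
Interval: 3.228 ± 0.79470

(2.4333, 4.0227)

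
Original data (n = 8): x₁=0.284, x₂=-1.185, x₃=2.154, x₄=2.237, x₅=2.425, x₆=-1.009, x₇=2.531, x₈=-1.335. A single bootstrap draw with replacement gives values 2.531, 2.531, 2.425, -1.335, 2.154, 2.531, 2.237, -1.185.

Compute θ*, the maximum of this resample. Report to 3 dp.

θ* = 2.531

Maximum = 2.531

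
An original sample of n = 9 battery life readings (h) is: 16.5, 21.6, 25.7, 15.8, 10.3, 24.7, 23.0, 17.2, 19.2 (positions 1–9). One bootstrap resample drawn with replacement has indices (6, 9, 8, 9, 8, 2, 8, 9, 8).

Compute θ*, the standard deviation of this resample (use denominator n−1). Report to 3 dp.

Resample values: 24.7, 19.2, 17.2, 19.2, 17.2, 21.6, 17.2, 19.2, 17.2.
Mean = 19.1889; sum of squared deviations = 52.0089
s² = 52.0089 / 8 = 6.5011
s = √6.5011 = 2.550

θ* = 2.550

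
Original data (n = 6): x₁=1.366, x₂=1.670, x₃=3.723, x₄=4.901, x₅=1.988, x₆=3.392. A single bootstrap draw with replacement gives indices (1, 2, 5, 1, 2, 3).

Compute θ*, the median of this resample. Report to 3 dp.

θ* = 1.670

Resample values: 1.366, 1.670, 1.988, 1.366, 1.670, 3.723.
Sorted: 1.366, 1.366, 1.670, 1.670, 1.988, 3.723
Median = average of the two middle values = 1.670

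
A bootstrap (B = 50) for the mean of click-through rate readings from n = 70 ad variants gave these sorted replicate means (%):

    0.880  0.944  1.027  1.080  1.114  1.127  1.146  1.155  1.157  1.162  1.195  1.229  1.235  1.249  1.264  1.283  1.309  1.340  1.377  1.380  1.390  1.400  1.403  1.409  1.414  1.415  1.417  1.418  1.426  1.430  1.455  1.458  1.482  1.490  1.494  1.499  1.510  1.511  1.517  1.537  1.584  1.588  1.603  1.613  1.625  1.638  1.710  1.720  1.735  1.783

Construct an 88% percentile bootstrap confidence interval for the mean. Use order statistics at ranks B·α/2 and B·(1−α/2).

(1.027, 1.710)

α = 0.12; lower rank = 50 × 0.060 = 3; upper rank = 50 × 0.940 = 47.
The 3rd smallest replicate is 1.027; the 47th is 1.710.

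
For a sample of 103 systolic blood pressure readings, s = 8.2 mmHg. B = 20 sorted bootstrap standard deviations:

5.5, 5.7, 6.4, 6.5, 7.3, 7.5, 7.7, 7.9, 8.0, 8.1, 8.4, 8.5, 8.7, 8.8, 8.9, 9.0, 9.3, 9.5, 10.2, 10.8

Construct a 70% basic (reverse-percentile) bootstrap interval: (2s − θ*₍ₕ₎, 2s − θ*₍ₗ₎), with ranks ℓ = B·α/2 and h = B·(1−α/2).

(7.1, 10.0)

Percentile endpoints at ranks 3 and 17: θ*₍3₎ = 6.4, θ*₍17₎ = 9.3.
Basic interval reflects these around s:
  lower = 2 × 8.2 − 9.3 = 7.1
  upper = 2 × 8.2 − 6.4 = 10.0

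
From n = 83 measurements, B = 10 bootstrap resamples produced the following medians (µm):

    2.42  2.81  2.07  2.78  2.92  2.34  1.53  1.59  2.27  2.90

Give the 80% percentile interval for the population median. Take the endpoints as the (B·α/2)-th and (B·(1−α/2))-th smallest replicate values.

(1.53, 2.90)

Sorted replicates: 1.53, 1.59, 2.07, 2.27, 2.34, 2.42, 2.78, 2.81, 2.90, 2.92
α = 0.20; lower rank = 10 × 0.100 = 1; upper rank = 10 × 0.900 = 9.
The 1st smallest replicate is 1.53; the 9th is 2.90.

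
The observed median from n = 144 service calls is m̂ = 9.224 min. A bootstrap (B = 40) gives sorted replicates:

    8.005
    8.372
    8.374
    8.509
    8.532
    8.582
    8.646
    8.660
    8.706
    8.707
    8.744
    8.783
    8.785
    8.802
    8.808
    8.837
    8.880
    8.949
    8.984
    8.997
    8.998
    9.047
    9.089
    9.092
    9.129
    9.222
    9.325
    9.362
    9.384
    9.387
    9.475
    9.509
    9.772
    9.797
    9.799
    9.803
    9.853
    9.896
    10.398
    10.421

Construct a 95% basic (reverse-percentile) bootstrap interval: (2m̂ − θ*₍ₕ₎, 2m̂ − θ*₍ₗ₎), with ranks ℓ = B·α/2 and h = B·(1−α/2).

Percentile endpoints at ranks 1 and 39: θ*₍1₎ = 8.005, θ*₍39₎ = 10.398.
Basic interval reflects these around m̂:
  lower = 2 × 9.224 − 10.398 = 8.050
  upper = 2 × 9.224 − 8.005 = 10.443

(8.050, 10.443)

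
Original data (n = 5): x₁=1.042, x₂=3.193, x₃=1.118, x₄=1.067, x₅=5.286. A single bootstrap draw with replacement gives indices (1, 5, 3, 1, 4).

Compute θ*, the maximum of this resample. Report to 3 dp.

θ* = 5.286

Resample values: 1.042, 5.286, 1.118, 1.042, 1.067.
Maximum = 5.286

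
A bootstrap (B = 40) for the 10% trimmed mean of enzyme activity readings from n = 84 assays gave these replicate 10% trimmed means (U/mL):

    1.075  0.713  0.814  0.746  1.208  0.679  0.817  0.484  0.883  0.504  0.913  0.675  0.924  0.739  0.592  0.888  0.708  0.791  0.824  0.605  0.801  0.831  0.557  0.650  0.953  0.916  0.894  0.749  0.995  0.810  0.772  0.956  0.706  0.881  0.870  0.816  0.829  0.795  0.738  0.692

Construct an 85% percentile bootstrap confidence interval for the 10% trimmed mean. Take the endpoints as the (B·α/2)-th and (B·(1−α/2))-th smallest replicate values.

Sorted replicates: 0.484, 0.504, 0.557, 0.592, 0.605, 0.650, 0.675, 0.679, 0.692, 0.706, 0.708, 0.713, 0.738, 0.739, 0.746, 0.749, 0.772, 0.791, 0.795, 0.801, 0.810, 0.814, 0.816, 0.817, 0.824, 0.829, 0.831, 0.870, 0.881, 0.883, 0.888, 0.894, 0.913, 0.916, 0.924, 0.953, 0.956, 0.995, 1.075, 1.208
α = 0.15; lower rank = 40 × 0.075 = 3; upper rank = 40 × 0.925 = 37.
The 3rd smallest replicate is 0.557; the 37th is 0.956.

(0.557, 0.956)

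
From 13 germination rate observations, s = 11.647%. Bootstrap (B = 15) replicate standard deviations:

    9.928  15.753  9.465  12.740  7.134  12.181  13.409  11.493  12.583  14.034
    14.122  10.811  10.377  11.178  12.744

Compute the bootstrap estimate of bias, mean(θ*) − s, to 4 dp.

mean(θ*) = (9.928 + 15.753 + 9.465 + 12.740 + 7.134 + 12.181 + 13.409 + 11.493 + 12.583 + 14.034 + 14.122 + 10.811 + 10.377 + 11.178 + 12.744) / 15 = 11.86347
bias = 11.86347 − 11.647

bias = +0.2165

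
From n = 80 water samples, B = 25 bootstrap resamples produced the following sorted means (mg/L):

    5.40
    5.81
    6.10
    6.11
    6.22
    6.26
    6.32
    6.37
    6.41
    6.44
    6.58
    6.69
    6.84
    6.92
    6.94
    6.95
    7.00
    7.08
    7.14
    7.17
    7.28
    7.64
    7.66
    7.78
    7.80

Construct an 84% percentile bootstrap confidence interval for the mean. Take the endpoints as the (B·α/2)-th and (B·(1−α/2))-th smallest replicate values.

(5.81, 7.66)

α = 0.16; lower rank = 25 × 0.080 = 2; upper rank = 25 × 0.920 = 23.
The 2nd smallest replicate is 5.81; the 23rd is 7.66.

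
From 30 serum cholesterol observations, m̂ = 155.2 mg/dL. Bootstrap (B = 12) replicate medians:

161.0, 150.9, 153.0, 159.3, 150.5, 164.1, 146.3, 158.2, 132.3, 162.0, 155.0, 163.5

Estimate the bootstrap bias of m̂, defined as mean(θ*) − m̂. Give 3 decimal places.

mean(θ*) = (161.0 + 150.9 + 153.0 + 159.3 + 150.5 + 164.1 + 146.3 + 158.2 + 132.3 + 162.0 + 155.0 + 163.5) / 12 = 154.6750
bias = 154.6750 − 155.2

bias = −0.525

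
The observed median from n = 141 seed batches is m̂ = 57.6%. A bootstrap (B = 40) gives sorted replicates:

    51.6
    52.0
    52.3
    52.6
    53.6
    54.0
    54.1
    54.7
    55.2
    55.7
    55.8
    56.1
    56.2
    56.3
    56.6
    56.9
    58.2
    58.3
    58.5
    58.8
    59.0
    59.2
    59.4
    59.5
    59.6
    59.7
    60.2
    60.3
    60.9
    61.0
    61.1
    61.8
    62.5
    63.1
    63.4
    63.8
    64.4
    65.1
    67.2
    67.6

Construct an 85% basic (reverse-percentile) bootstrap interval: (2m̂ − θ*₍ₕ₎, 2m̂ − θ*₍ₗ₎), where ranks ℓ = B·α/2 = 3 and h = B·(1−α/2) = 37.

(50.8, 62.9)

Percentile endpoints at ranks 3 and 37: θ*₍3₎ = 52.3, θ*₍37₎ = 64.4.
Basic interval reflects these around m̂:
  lower = 2 × 57.6 − 64.4 = 50.8
  upper = 2 × 57.6 − 52.3 = 62.9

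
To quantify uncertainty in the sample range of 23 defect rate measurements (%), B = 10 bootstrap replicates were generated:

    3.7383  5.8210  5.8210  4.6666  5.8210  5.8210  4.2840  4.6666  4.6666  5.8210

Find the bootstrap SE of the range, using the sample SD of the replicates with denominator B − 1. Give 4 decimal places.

SE* = 0.7945

Bootstrap SE is the standard deviation of the 10 replicate ranges.
Mean of replicates: (3.7383 + 5.8210 + 5.8210 + 4.6666 + 5.8210 + 5.8210 + 4.2840 + 4.6666 + 4.6666 + 5.8210) / 10 = 51.12710 / 10 = 5.11271
Sum of squared deviations: (−1.37441)² + (+0.70829)² + (+0.70829)² + (−0.44611)² + (+0.70829)² + (+0.70829)² + (−0.82871)² + (−0.44611)² + (−0.44611)² + (+0.70829)² = 5.68118
Variance = 5.68118 / 9 = 0.63124
SE* = √0.63124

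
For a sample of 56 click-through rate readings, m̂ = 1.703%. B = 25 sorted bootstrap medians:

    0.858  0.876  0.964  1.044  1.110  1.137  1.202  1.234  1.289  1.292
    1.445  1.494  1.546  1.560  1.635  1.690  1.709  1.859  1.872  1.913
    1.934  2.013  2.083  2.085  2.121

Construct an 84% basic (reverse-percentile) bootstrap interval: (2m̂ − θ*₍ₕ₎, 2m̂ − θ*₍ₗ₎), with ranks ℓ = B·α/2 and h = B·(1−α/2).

Percentile endpoints at ranks 2 and 23: θ*₍2₎ = 0.876, θ*₍23₎ = 2.083.
Basic interval reflects these around m̂:
  lower = 2 × 1.703 − 2.083 = 1.323
  upper = 2 × 1.703 − 0.876 = 2.530

(1.323, 2.530)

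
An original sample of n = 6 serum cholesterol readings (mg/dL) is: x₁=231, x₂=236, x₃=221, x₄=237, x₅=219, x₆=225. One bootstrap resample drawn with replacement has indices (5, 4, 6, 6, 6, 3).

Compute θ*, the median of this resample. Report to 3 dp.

θ* = 225.000

Resample values: 219, 237, 225, 225, 225, 221.
Sorted: 219, 221, 225, 225, 225, 237
Median = average of the two middle values = 225.000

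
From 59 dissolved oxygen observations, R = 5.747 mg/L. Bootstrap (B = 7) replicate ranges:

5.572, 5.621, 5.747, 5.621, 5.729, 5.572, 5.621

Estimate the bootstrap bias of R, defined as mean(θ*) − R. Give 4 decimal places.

mean(θ*) = (5.572 + 5.621 + 5.747 + 5.621 + 5.729 + 5.572 + 5.621) / 7 = 5.64043
bias = 5.64043 − 5.747

bias = −0.1066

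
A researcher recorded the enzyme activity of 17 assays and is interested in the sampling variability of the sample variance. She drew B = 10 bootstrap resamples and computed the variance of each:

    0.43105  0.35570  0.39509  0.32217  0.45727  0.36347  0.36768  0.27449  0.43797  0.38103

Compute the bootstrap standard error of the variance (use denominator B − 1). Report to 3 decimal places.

SE* = 0.055

Bootstrap SE is the standard deviation of the 10 replicate variances.
Mean of replicates: (0.43105 + 0.35570 + 0.39509 + 0.32217 + 0.45727 + 0.36347 + 0.36768 + 0.27449 + 0.43797 + 0.38103) / 10 = 3.785920 / 10 = 0.378592
Sum of squared deviations: (+0.052458)² + (−0.022892)² + (+0.016498)² + (−0.056422)² + (+0.078678)² + (−0.015122)² + (−0.010912)² + (−0.104102)² + (+0.059378)² + (+0.002438)² = 0.027638
Variance = 0.027638 / 9 = 0.003071
SE* = √0.003071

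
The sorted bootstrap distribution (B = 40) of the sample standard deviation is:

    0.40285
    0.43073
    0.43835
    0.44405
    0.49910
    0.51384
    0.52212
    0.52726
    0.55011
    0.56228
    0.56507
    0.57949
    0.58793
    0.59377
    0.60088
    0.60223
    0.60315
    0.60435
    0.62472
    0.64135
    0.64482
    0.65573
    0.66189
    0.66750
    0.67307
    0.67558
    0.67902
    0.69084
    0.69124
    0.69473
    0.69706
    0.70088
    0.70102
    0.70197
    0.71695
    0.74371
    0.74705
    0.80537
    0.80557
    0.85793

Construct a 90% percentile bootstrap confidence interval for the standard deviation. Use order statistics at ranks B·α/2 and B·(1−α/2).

α = 0.10; lower rank = 40 × 0.050 = 2; upper rank = 40 × 0.950 = 38.
The 2nd smallest replicate is 0.43073; the 38th is 0.80537.

(0.43073, 0.80537)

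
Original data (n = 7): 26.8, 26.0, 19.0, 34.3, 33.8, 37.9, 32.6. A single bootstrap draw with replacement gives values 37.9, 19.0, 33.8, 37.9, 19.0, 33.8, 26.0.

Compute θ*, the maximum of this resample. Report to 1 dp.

Maximum = 37.9

θ* = 37.9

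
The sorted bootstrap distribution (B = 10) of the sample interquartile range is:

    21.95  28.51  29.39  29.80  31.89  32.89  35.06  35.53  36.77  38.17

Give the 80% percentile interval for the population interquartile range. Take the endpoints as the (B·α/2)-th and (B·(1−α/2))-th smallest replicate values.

(21.95, 36.77)

α = 0.20; lower rank = 10 × 0.100 = 1; upper rank = 10 × 0.900 = 9.
The 1st smallest replicate is 21.95; the 9th is 36.77.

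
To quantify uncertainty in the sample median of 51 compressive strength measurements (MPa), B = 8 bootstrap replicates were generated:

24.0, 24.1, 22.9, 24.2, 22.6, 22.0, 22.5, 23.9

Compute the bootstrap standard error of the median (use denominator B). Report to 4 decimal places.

SE* = 0.8120

Bootstrap SE is the standard deviation of the 8 replicate medians.
Mean of replicates: (24.0 + 24.1 + 22.9 + 24.2 + 22.6 + 22.0 + 22.5 + 23.9) / 8 = 186.20000 / 8 = 23.27500
Sum of squared deviations: (+0.72500)² + (+0.82500)² + (−0.37500)² + (+0.92500)² + (−0.67500)² + (−1.27500)² + (−0.77500)² + (+0.62500)² = 5.27500
Variance = 5.27500 / 8 = 0.65937
SE* = √0.65937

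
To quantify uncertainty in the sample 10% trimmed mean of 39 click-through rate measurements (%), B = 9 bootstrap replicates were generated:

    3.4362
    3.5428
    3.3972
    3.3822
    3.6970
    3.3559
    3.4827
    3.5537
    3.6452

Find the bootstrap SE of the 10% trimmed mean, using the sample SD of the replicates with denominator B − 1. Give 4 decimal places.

SE* = 0.1195

Bootstrap SE is the standard deviation of the 9 replicate 10% trimmed means.
Mean of replicates: (3.4362 + 3.5428 + 3.3972 + 3.3822 + 3.6970 + 3.3559 + 3.4827 + 3.5537 + 3.6452) / 9 = 31.49290 / 9 = 3.49921
Sum of squared deviations: (−0.06301)² + (+0.04359)² + (−0.10201)² + (−0.11701)² + (+0.19779)² + (−0.14331)² + (−0.01651)² + (+0.05449)² + (+0.14599)² = 0.11418
Variance = 0.11418 / 8 = 0.01427
SE* = √0.01427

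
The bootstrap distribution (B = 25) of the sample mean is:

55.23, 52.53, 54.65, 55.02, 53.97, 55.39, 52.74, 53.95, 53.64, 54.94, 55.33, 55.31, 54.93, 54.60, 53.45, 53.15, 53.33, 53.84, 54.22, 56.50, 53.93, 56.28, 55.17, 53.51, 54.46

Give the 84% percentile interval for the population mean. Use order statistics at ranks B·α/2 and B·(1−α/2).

Sorted replicates: 52.53, 52.74, 53.15, 53.33, 53.45, 53.51, 53.64, 53.84, 53.93, 53.95, 53.97, 54.22, 54.46, 54.60, 54.65, 54.93, 54.94, 55.02, 55.17, 55.23, 55.31, 55.33, 55.39, 56.28, 56.50
α = 0.16; lower rank = 25 × 0.080 = 2; upper rank = 25 × 0.920 = 23.
The 2nd smallest replicate is 52.74; the 23rd is 55.39.

(52.74, 55.39)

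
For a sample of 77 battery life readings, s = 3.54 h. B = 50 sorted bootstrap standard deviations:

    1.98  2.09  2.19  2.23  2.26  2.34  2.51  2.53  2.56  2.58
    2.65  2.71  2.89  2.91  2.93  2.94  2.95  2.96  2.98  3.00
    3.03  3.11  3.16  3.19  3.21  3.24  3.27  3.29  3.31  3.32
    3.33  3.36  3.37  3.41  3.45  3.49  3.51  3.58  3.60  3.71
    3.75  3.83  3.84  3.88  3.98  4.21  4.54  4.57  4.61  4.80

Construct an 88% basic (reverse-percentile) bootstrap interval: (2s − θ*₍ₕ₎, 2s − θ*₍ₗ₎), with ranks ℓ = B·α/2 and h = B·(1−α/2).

Percentile endpoints at ranks 3 and 47: θ*₍3₎ = 2.19, θ*₍47₎ = 4.54.
Basic interval reflects these around s:
  lower = 2 × 3.54 − 4.54 = 2.54
  upper = 2 × 3.54 − 2.19 = 4.89

(2.54, 4.89)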